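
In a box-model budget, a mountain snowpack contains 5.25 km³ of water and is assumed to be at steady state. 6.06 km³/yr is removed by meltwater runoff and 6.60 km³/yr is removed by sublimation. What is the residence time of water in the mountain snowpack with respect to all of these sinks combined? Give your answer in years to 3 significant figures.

Total removal flux = 6.06 + 6.60 = 12.660 km³/yr.
τ = M / ΣF_out = 5.25 / 12.660 = 0.4147 yr.

0.415 yr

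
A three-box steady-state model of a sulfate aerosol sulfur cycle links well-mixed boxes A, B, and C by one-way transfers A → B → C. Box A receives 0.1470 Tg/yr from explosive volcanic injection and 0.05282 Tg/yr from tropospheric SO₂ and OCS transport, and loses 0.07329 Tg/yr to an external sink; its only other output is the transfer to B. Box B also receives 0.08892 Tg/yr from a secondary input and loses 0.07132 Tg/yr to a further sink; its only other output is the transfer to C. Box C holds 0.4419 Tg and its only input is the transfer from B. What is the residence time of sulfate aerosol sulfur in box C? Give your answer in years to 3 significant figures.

3.07 yr

Box A: F(A→B) = (0.1470 + 0.05282) − 0.07329 = 0.12653 Tg/yr.
Box B: F(B→C) = (0.12653 + 0.08892) − 0.07132 = 0.14413 Tg/yr.
Box C throughput = its input = 0.14413 Tg/yr; τ = 0.4419 / 0.14413 = 3.066 yr.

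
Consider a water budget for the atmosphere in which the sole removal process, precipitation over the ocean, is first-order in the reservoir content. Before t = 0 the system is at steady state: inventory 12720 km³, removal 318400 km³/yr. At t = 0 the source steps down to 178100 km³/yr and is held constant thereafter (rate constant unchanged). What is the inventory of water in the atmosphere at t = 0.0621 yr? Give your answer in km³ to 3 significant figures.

The sink rate constant is k = F₀/M₀ = 318400/12720 = 25.03 yr⁻¹.
Solving dM/dt = F₁ − kM with M(0) = M₀ gives M(t) = F₁/k + (M₀ − F₁/k)·e^(−kt).
F₁/k = 178100/25.03 = 7115.1 km³; kt = 25.03 × 0.0621 = 1.554, e^(−kt) = 0.2113.
M(0.0621) = 7115.1 + (12720 − 7115.1) × 0.2113 = 7115.1 + 1184 = 8299.4 km³.

8300 km³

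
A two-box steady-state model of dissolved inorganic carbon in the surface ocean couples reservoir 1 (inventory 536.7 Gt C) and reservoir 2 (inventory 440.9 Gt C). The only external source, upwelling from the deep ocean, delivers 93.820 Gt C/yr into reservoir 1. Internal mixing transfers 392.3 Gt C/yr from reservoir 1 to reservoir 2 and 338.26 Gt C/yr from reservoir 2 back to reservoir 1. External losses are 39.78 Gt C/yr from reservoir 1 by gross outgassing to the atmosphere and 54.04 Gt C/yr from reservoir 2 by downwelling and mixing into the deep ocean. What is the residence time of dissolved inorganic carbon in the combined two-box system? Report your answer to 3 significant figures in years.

For the system as a whole, the A↔B exchange is internal and contributes nothing to the throughput; only the external sinks remove mass.
M_total = 536.7 + 440.9 = 977.60 Gt C.
ΣF_external_out = 39.78 + 54.04 = 93.820 Gt C/yr.
τ = M_total / ΣF_ext = 977.60 / 93.820 = 10.42 yr.

10.4 yr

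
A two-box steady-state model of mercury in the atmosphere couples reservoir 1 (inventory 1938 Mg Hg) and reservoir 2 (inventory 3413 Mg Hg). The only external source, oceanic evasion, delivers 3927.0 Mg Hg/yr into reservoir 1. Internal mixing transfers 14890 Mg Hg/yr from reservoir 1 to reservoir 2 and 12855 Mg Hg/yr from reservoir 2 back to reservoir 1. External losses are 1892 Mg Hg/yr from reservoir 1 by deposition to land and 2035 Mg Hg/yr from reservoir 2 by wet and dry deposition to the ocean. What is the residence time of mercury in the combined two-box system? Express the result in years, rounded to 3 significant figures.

Residence time in the combined system uses the total inventory and the total *external* removal — internal exchanges between the two boxes cancel.
M_total = 1938 + 3413 = 5351.0 Mg Hg.
ΣF_external_out = 1892 + 2035 = 3927.0 Mg Hg/yr.
τ = M_total / ΣF_ext = 5351.0 / 3927.0 = 1.363 yr.

1.36 yr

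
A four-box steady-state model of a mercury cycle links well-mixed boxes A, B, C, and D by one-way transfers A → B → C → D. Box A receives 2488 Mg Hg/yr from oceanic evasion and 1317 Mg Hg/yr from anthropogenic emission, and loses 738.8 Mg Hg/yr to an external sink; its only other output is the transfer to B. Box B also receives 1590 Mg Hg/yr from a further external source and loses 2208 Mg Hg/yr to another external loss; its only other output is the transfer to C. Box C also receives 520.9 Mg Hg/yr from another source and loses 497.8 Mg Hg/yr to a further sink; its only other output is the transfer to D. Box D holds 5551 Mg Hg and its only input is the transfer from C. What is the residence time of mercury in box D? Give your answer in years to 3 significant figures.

Box A: F(A→B) = (2488 + 1317) − 738.8 = 3066.2 Mg Hg/yr.
Box B: F(B→C) = (3066.2 + 1590) − 2208 = 2448.2 Mg Hg/yr.
Box C: F(C→D) = (2448.2 + 520.9) − 497.8 = 2471.3 Mg Hg/yr.
Box D throughput = its input = 2471.3 Mg Hg/yr; τ = 5551 / 2471.3 = 2.246 yr.

2.25 yr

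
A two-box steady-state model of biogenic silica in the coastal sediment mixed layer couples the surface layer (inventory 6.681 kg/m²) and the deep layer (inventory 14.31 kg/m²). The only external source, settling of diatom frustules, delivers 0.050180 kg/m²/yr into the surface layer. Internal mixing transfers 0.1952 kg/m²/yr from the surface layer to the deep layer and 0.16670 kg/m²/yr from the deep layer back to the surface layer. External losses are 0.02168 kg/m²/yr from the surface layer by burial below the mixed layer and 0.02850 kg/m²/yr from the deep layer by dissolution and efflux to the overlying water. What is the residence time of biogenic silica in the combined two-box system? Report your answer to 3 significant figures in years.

418 yr

For the system as a whole, the A↔B exchange is internal and contributes nothing to the throughput; only the external sinks remove mass.
M_total = 6.681 + 14.31 = 20.991 kg/m².
ΣF_external_out = 0.02168 + 0.02850 = 0.050180 kg/m²/yr.
τ = M_total / ΣF_ext = 20.991 / 0.050180 = 418.3 yr.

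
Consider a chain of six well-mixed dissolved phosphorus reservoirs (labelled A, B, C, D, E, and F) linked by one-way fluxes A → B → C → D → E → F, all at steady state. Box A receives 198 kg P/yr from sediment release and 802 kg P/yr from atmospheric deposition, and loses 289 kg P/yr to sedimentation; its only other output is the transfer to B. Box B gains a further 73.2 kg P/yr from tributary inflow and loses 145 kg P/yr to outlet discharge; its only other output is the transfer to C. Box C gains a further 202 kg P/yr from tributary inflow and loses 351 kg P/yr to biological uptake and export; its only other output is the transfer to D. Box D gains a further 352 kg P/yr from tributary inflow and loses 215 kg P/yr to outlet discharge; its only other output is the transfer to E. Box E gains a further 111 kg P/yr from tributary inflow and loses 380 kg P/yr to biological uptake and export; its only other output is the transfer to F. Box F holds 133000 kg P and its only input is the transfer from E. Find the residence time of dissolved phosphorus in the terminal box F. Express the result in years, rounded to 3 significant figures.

Box A: F(A→B) = (198 + 802) − 289 = 711.00 kg P/yr.
Box B: F(B→C) = (711.00 + 73.2) − 145 = 639.20 kg P/yr.
Box C: F(C→D) = (639.20 + 202) − 351 = 490.20 kg P/yr.
Box D: F(D→E) = (490.20 + 352) − 215 = 627.20 kg P/yr.
Box E: F(E→F) = (627.20 + 111) − 380 = 358.20 kg P/yr.
Box F throughput = its input = 358.20 kg P/yr; τ = 133000 / 358.20 = 371.3 yr.

371 yr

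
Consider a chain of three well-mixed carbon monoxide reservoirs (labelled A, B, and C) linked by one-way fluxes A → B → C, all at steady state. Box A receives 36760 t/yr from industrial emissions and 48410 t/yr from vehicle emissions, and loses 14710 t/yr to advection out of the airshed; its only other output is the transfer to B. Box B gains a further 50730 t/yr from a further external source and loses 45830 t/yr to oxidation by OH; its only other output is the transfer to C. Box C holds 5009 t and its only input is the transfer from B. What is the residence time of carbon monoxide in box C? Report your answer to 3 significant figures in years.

0.0665 yr

Box A: F(A→B) = (36760 + 48410) − 14710 = 70460 t/yr.
Box B: F(B→C) = (70460 + 50730) − 45830 = 75360 t/yr.
Box C throughput = its input = 75360 t/yr; τ = 5009 / 75360 = 0.06647 yr.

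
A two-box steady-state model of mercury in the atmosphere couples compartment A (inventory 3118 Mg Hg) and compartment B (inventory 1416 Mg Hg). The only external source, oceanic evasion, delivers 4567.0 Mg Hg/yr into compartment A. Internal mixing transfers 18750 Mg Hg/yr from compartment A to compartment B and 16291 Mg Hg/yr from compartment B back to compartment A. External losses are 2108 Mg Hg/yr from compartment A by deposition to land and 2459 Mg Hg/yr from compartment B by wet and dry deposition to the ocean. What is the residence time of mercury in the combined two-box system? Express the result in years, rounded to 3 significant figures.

Treat the two boxes together as one reservoir: the mixing fluxes between them are internal recycling, so τ = ΣM / Σ(external losses).
M_total = 3118 + 1416 = 4534.0 Mg Hg.
ΣF_external_out = 2108 + 2459 = 4567.0 Mg Hg/yr.
τ = M_total / ΣF_ext = 4534.0 / 4567.0 = 0.9928 yr.

0.993 yr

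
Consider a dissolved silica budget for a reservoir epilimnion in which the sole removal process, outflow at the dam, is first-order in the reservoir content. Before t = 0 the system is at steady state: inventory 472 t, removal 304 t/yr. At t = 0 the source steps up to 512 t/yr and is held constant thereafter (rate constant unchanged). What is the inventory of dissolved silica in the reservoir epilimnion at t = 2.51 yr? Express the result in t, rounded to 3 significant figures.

731 t

Residence time τ = M₀/F₀ = 1.553 yr. The eventual steady state is M_∞ = M₀·(F₁/F₀) = 472 × 512/304 = 794.95 t.
The anomaly ΔM(t) = M(t) − M_∞ decays as ΔM₀·e^(−t/τ) with ΔM₀ = 472 − 794.95 = −322.9 t.
At t = 2.51 yr, e^(−t/τ) = e^(−1.617) = 0.1986, so ΔM = −64.13 t and M = 794.95 − 64.13 = 730.82 t.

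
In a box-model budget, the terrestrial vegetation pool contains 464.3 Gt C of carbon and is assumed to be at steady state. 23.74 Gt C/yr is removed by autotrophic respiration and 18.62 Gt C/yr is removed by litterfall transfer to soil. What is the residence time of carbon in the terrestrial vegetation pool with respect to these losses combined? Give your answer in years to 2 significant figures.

11 yr

Total removal = 23.74 + 18.62 = 42.360 Gt C/yr.
τ = M / ΣF_out = 464.3 / 42.360 = 10.96 yr.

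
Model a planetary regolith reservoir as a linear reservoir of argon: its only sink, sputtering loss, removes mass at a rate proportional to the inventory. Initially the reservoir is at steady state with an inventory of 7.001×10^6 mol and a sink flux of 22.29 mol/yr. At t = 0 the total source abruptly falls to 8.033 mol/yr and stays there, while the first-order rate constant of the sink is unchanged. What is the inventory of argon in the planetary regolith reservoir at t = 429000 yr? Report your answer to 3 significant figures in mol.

3.67×10^6 mol

Residence time τ = M₀/F₀ = 314100 yr. The eventual steady state is M_∞ = M₀·(F₁/F₀) = 7.001×10^6 × 8.033/22.29 = 2.5231×10^6 mol.
The anomaly ΔM(t) = M(t) − M_∞ decays as ΔM₀·e^(−t/τ) with ΔM₀ = 7.001×10^6 − 2.5231×10^6 = 4.478×10^6 mol.
At t = 429000 yr, e^(−t/τ) = e^(−1.366) = 0.2552, so ΔM = 1.143×10^6 mol and M = 2.5231×10^6 + 1.143×10^6 = 3.6657×10^6 mol.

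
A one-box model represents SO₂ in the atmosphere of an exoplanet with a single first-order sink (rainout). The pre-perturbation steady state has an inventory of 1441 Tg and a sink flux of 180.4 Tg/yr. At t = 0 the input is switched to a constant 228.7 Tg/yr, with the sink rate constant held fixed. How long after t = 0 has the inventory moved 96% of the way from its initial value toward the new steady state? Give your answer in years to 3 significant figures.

25.7 yr

τ = M₀/F₀ = 1441/180.4 = 7.988 yr.
The remaining gap fraction is e^(−t/τ); 96% covered ⇒ e^(−t/τ) = 0.0400.
t = −τ ln(0.0400) = 7.988 × 3.219 = 25.71 yr.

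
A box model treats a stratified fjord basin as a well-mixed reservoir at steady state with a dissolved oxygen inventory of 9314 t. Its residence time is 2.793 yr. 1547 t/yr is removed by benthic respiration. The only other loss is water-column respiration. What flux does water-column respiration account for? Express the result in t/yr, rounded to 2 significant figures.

1800 t/yr

Total removal F = M/τ = 9314 / 2.793 = 3335 t/yr.
Water-column respiration = F − (1547) = 3335 − 1547 = 1788 t/yr.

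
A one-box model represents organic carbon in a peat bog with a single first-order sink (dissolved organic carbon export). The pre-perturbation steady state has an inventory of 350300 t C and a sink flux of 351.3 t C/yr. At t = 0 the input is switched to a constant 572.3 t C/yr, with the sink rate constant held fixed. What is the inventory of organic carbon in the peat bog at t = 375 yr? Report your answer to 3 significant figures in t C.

τ = M₀/F₀ = 350300/351.3 = 997.2 yr; rate constant k = 1/τ.
New steady state M_∞ = F₁/k = F₁·τ = 572.3 × 997.2 = 570670 t C.
M(t) = M_∞ + (M₀ − M_∞)·e^(−t/τ); t/τ = 375/997.2 = 0.3761, so e^(−t/τ) = 0.6866.
M(t) = 570670 − 220400 × 0.6866 = 419370 t C.

419000 t C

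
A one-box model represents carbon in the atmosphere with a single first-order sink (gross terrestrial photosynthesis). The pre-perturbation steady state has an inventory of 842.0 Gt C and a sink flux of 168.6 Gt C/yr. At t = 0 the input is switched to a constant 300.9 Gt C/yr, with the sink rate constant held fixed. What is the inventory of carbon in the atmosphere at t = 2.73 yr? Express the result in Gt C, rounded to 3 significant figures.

The sink rate constant is k = F₀/M₀ = 168.6/842.0 = 0.2002 yr⁻¹.
Solving dM/dt = F₁ − kM with M(0) = M₀ gives M(t) = F₁/k + (M₀ − F₁/k)·e^(−kt).
F₁/k = 300.9/0.2002 = 1502.7 Gt C; kt = 0.2002 × 2.73 = 0.5466, e^(−kt) = 0.5789.
M(2.73) = 1502.7 + (842.0 − 1502.7) × 0.5789 = 1502.7 − 382.5 = 1120.2 Gt C.

1120 Gt C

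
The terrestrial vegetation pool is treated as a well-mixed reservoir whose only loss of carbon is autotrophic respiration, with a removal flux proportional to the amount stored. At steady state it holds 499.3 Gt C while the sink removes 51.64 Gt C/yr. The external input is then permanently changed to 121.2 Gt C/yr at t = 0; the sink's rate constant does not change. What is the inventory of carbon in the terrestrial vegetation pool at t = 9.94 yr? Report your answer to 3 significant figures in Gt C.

τ = M₀/F₀ = 499.3/51.64 = 9.669 yr; rate constant k = 1/τ.
New steady state M_∞ = F₁/k = F₁·τ = 121.2 × 9.669 = 1171.9 Gt C.
M(t) = M_∞ + (M₀ − M_∞)·e^(−t/τ); t/τ = 9.94/9.669 = 1.028, so e^(−t/τ) = 0.3577.
M(t) = 1171.9 − 672.6 × 0.3577 = 931.28 Gt C.

931 Gt C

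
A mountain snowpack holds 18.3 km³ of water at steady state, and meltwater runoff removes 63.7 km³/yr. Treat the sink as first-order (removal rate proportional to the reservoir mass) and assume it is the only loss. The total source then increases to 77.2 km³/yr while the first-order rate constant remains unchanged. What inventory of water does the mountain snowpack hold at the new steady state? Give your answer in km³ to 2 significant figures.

22 km³

Rate constant k = F/M = 63.7 / 18.3 = 3.481 yr⁻¹.
At the new steady state, source = k·M_new ⇒ M_new = 77.2 / 3.481 = 22.18 km³.
(Equivalently M_new = M × F_new/F_old = 18.3 × 77.2/63.7.)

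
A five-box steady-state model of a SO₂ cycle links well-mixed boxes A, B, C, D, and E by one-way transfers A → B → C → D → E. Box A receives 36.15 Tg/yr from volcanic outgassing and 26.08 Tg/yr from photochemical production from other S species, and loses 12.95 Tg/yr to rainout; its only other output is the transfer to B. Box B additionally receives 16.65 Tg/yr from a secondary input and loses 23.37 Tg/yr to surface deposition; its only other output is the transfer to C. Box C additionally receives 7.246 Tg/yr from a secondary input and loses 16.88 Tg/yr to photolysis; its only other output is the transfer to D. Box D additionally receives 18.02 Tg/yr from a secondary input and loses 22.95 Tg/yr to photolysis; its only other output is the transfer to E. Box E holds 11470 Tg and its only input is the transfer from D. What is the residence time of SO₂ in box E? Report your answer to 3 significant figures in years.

410 yr

Box A: F(A→B) = (36.15 + 26.08) − 12.95 = 49.280 Tg/yr.
Box B: F(B→C) = (49.280 + 16.65) − 23.37 = 42.560 Tg/yr.
Box C: F(C→D) = (42.560 + 7.246) − 16.88 = 32.926 Tg/yr.
Box D: F(D→E) = (32.926 + 18.02) − 22.95 = 27.996 Tg/yr.
Box E throughput = its input = 27.996 Tg/yr; τ = 11470 / 27.996 = 409.7 yr.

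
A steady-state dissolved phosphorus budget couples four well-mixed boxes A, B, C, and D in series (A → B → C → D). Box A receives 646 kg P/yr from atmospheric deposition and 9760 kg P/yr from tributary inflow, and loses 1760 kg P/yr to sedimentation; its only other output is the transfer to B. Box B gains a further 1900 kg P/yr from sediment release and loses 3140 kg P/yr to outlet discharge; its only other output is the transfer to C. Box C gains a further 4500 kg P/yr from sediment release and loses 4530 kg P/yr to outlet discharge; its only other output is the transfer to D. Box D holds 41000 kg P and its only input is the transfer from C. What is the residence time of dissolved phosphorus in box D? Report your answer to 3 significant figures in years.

Box A: F(A→B) = (646 + 9760) − 1760 = 8646.0 kg P/yr.
Box B: F(B→C) = (8646.0 + 1900) − 3140 = 7406.0 kg P/yr.
Box C: F(C→D) = (7406.0 + 4500) − 4530 = 7376.0 kg P/yr.
Box D throughput = its input = 7376.0 kg P/yr; τ = 41000 / 7376.0 = 5.559 yr.

5.56 yr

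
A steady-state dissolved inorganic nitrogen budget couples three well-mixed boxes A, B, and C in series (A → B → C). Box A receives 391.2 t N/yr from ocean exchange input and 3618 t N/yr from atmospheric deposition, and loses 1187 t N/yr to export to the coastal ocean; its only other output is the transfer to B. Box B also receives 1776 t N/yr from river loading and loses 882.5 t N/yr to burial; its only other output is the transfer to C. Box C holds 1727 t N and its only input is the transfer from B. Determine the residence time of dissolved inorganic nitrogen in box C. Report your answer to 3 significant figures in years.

0.465 yr

Box A: F(A→B) = (391.2 + 3618) − 1187 = 2822.2 t N/yr.
Box B: F(B→C) = (2822.2 + 1776) − 882.5 = 3715.7 t N/yr.
Box C throughput = its input = 3715.7 t N/yr; τ = 1727 / 3715.7 = 0.4648 yr.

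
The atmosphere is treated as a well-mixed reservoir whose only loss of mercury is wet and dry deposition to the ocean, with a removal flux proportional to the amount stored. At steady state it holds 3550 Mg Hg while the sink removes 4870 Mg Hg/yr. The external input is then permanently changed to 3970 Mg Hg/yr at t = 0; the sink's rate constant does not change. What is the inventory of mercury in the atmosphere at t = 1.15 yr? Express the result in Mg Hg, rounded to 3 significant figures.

3030 Mg Hg

Residence time τ = M₀/F₀ = 0.7290 yr. The eventual steady state is M_∞ = M₀·(F₁/F₀) = 3550 × 3970/4870 = 2893.9 Mg Hg.
The anomaly ΔM(t) = M(t) − M_∞ decays as ΔM₀·e^(−t/τ) with ΔM₀ = 3550 − 2893.9 = 656.1 Mg Hg.
At t = 1.15 yr, e^(−t/τ) = e^(−1.578) = 0.2065, so ΔM = 135.5 Mg Hg and M = 2893.9 + 135.5 = 3029.4 Mg Hg.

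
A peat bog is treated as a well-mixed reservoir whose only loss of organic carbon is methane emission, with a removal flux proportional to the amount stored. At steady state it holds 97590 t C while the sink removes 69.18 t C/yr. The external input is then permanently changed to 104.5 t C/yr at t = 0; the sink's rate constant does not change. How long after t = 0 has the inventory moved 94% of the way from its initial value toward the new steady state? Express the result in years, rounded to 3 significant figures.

3970 yr

τ = M₀/F₀ = 97590/69.18 = 1411 yr.
The remaining gap fraction is e^(−t/τ); 94% covered ⇒ e^(−t/τ) = 0.0600.
t = −τ ln(0.0600) = 1411 × 2.813 = 3969 yr.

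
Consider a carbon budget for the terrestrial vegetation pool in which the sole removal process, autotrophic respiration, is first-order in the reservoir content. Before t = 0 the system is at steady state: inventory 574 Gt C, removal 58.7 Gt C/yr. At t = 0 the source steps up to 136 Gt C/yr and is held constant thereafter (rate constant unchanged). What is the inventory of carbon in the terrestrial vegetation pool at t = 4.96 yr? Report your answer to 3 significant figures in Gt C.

Residence time τ = M₀/F₀ = 9.779 yr. The eventual steady state is M_∞ = M₀·(F₁/F₀) = 574 × 136/58.7 = 1329.9 Gt C.
The anomaly ΔM(t) = M(t) − M_∞ decays as ΔM₀·e^(−t/τ) with ΔM₀ = 574 − 1329.9 = −755.9 Gt C.
At t = 4.96 yr, e^(−t/τ) = e^(−0.5072) = 0.6022, so ΔM = −455.2 Gt C and M = 1329.9 − 455.2 = 874.72 Gt C.

875 Gt C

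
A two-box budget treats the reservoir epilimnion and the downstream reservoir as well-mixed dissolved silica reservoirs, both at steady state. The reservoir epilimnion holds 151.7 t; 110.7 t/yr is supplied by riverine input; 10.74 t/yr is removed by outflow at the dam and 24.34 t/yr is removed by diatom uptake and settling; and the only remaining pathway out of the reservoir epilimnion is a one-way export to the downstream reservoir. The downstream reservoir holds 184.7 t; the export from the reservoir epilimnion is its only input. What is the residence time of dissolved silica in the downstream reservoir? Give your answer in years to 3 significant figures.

Balance the reservoir epilimnion: ΣF_in = 110.70 t/yr.
Export to the downstream reservoir = ΣF_in − (10.74 + 24.34) = 75.620 t/yr.
At steady state the output of the downstream reservoir equals its input, 75.620 t/yr.
τ = M / F = 184.7 / 75.620 = 2.442 yr.

2.44 yr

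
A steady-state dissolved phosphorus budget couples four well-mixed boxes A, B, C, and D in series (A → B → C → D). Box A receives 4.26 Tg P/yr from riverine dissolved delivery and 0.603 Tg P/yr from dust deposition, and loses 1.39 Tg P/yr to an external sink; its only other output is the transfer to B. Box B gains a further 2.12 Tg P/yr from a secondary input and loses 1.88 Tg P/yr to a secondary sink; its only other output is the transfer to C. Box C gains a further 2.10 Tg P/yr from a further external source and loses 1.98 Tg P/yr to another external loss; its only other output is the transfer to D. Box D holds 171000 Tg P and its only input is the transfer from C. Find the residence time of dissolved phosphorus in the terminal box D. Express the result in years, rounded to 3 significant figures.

Box A: F(A→B) = (4.26 + 0.603) − 1.39 = 3.4730 Tg P/yr.
Box B: F(B→C) = (3.4730 + 2.12) − 1.88 = 3.7130 Tg P/yr.
Box C: F(C→D) = (3.7130 + 2.10) − 1.98 = 3.8330 Tg P/yr.
Box D throughput = its input = 3.8330 Tg P/yr; τ = 171000 / 3.8330 = 44610 yr.

44600 yr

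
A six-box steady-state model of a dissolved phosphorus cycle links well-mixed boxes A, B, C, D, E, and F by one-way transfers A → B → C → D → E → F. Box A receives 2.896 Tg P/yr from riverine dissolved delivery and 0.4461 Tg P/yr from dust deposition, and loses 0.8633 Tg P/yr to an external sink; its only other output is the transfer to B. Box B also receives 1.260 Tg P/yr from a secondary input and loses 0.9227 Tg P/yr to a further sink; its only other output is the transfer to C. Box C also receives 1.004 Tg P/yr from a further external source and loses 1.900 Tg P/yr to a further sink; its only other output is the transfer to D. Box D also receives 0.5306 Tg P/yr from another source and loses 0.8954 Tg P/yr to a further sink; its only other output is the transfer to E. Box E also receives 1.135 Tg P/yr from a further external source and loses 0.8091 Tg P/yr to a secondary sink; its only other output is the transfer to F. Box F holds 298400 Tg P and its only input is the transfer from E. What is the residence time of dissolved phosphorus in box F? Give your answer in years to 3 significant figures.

Box A: F(A→B) = (2.896 + 0.4461) − 0.8633 = 2.4788 Tg P/yr.
Box B: F(B→C) = (2.4788 + 1.260) − 0.9227 = 2.8161 Tg P/yr.
Box C: F(C→D) = (2.8161 + 1.004) − 1.900 = 1.9201 Tg P/yr.
Box D: F(D→E) = (1.9201 + 0.5306) − 0.8954 = 1.5553 Tg P/yr.
Box E: F(E→F) = (1.5553 + 1.135) − 0.8091 = 1.8812 Tg P/yr.
Box F throughput = its input = 1.8812 Tg P/yr; τ = 298400 / 1.8812 = 158600 yr.

159000 yr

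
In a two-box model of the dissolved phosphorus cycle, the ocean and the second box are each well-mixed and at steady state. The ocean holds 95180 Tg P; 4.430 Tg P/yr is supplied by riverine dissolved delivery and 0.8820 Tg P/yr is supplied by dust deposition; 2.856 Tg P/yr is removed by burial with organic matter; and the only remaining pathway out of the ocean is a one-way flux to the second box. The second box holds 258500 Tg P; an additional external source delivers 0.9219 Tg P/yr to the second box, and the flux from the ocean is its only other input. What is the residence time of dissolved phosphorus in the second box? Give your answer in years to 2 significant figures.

Balance the ocean: ΣF_in = 4.430 + 0.8820 = 5.3120 Tg P/yr.
Flux to the second box = ΣF_in − (2.856) = 2.4560 Tg P/yr.
Total input to the second box = 2.4560 + 0.9219 = 3.3779 Tg P/yr; at steady state this equals its total output.
τ = M / F = 258500 / 3.3779 = 76530 yr.

77000 yr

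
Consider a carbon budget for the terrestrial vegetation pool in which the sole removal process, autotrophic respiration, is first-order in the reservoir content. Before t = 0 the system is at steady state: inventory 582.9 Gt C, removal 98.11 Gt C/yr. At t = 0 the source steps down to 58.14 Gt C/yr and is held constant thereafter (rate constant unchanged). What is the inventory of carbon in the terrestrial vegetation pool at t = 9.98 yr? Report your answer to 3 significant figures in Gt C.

Residence time τ = M₀/F₀ = 5.941 yr. The eventual steady state is M_∞ = M₀·(F₁/F₀) = 582.9 × 58.14/98.11 = 345.43 Gt C.
The anomaly ΔM(t) = M(t) − M_∞ decays as ΔM₀·e^(−t/τ) with ΔM₀ = 582.9 − 345.43 = 237.5 Gt C.
At t = 9.98 yr, e^(−t/τ) = e^(−1.680) = 0.1864, so ΔM = 44.27 Gt C and M = 345.43 + 44.27 = 389.70 Gt C.

390 Gt C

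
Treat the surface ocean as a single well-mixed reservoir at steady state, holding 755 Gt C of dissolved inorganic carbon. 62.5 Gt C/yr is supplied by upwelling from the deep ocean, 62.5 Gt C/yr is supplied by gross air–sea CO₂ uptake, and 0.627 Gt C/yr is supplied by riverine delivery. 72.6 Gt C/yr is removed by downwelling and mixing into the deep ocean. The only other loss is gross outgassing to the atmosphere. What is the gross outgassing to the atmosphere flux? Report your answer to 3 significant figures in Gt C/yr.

At steady state ΣF_in = ΣF_out.
ΣF_in = 62.5 + 62.5 + 0.627 = 125.63 Gt C/yr.
Gross outgassing to the atmosphere flux = ΣF_in − (72.6) = 125.63 − 72.60 = 53.03 Gt C/yr.

53.0 Gt C/yr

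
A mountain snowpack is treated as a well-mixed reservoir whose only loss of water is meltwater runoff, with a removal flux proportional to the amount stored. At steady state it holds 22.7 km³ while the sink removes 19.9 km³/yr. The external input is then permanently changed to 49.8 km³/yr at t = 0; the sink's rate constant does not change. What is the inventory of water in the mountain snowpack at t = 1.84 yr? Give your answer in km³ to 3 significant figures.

50.0 km³

The sink rate constant is k = F₀/M₀ = 19.9/22.7 = 0.8767 yr⁻¹.
Solving dM/dt = F₁ − kM with M(0) = M₀ gives M(t) = F₁/k + (M₀ − F₁/k)·e^(−kt).
F₁/k = 49.8/0.8767 = 56.807 km³; kt = 0.8767 × 1.84 = 1.613, e^(−kt) = 0.1993.
M(1.84) = 56.807 + (22.7 − 56.807) × 0.1993 = 56.807 − 6.797 = 50.010 km³.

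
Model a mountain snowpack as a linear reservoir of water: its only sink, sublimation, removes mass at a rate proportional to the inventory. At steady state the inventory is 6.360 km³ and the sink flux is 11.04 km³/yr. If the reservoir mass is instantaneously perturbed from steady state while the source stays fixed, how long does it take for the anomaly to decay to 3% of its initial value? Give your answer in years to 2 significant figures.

2.0 yr

For a linear reservoir the anomaly decays as exp(−t/τ) with τ = M/F = 6.360/11.04 = 0.5761 yr.
exp(−t/τ) = 0.03 ⇒ t = −τ ln(0.03) = 0.5761 × 3.507 = 2.020 yr.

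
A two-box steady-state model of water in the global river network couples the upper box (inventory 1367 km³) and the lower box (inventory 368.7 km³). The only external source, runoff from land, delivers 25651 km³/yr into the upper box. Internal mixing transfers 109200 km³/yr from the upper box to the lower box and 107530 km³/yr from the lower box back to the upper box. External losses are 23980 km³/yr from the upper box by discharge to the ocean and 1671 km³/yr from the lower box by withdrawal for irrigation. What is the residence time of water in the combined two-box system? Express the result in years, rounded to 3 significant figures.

0.0677 yr

For the system as a whole, the A↔B exchange is internal and contributes nothing to the throughput; only the external sinks remove mass.
M_total = 1367 + 368.7 = 1735.7 km³.
ΣF_external_out = 23980 + 1671 = 25651 km³/yr.
τ = M_total / ΣF_ext = 1735.7 / 25651 = 0.06767 yr.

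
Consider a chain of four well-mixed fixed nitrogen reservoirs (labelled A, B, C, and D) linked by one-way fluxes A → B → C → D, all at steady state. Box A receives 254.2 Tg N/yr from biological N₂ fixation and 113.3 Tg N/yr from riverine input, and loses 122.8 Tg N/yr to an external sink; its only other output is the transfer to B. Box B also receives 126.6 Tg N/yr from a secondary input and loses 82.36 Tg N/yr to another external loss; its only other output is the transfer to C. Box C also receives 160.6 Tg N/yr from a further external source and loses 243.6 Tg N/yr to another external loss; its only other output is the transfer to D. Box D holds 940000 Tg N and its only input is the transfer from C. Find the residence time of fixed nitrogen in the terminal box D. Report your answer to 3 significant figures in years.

Box A: F(A→B) = (254.2 + 113.3) − 122.8 = 244.70 Tg N/yr.
Box B: F(B→C) = (244.70 + 126.6) − 82.36 = 288.94 Tg N/yr.
Box C: F(C→D) = (288.94 + 160.6) − 243.6 = 205.94 Tg N/yr.
Box D throughput = its input = 205.94 Tg N/yr; τ = 940000 / 205.94 = 4564 yr.

4560 yr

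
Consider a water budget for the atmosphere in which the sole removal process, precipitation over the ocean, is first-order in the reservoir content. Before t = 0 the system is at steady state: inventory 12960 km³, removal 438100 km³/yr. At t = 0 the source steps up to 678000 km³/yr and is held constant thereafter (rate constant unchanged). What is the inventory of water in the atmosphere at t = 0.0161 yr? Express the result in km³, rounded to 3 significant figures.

Residence time τ = M₀/F₀ = 0.02958 yr. The eventual steady state is M_∞ = M₀·(F₁/F₀) = 12960 × 678000/438100 = 20057 km³.
The anomaly ΔM(t) = M(t) − M_∞ decays as ΔM₀·e^(−t/τ) with ΔM₀ = 12960 − 20057 = −7097 km³.
At t = 0.0161 yr, e^(−t/τ) = e^(−0.5442) = 0.5803, so ΔM = −4118 km³ and M = 20057 − 4118 = 15939 km³.

15900 km³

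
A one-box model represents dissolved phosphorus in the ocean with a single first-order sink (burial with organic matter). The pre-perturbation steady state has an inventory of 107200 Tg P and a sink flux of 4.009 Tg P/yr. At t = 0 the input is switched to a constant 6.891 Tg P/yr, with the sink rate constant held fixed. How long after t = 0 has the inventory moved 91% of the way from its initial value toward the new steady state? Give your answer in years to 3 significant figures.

64400 yr

τ = M₀/F₀ = 107200/4.009 = 26740 yr.
The remaining gap fraction is e^(−t/τ); 91% covered ⇒ e^(−t/τ) = 0.0900.
t = −τ ln(0.0900) = 26740 × 2.408 = 64390 yr.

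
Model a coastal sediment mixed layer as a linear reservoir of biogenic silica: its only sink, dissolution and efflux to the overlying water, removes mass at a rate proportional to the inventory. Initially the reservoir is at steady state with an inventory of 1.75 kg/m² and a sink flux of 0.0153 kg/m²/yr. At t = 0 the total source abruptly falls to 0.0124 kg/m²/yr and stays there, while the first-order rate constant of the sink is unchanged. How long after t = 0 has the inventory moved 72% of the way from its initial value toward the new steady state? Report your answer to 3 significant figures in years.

τ = M₀/F₀ = 1.75/0.0153 = 114.4 yr.
The remaining gap fraction is e^(−t/τ); 72% covered ⇒ e^(−t/τ) = 0.280.
t = −τ ln(0.280) = 114.4 × 1.273 = 145.6 yr.

146 yr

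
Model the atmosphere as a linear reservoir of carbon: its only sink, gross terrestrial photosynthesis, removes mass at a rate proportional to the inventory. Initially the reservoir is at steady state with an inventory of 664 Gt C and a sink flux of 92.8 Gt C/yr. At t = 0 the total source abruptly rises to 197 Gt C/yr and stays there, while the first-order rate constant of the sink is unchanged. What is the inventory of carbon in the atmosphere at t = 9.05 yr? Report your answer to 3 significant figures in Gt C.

1200 Gt C

The sink rate constant is k = F₀/M₀ = 92.8/664 = 0.1398 yr⁻¹.
Solving dM/dt = F₁ − kM with M(0) = M₀ gives M(t) = F₁/k + (M₀ − F₁/k)·e^(−kt).
F₁/k = 197/0.1398 = 1409.6 Gt C; kt = 0.1398 × 9.05 = 1.265, e^(−kt) = 0.2823.
M(9.05) = 1409.6 + (664 − 1409.6) × 0.2823 = 1409.6 − 210.5 = 1199.1 Gt C.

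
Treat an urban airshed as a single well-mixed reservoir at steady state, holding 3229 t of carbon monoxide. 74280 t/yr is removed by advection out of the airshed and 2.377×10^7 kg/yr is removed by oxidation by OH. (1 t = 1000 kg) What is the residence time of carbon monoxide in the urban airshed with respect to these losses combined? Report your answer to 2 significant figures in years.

Convert the oxidation by OH flux: 2.377×10^7 kg/yr = 23770 t/yr.
Total removal = 74280 + 23770 = 98050 t/yr.
τ = M / ΣF_out = 3229 / 98050 = 0.03293 yr.

0.033 yr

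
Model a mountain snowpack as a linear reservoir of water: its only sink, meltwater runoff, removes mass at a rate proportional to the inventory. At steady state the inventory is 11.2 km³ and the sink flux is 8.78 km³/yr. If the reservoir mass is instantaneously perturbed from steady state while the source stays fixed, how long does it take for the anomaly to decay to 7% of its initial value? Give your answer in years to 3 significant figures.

For a linear reservoir the anomaly decays as exp(−t/τ) with τ = M/F = 11.2/8.78 = 1.276 yr.
exp(−t/τ) = 0.07 ⇒ t = −τ ln(0.07) = 1.276 × 2.659 = 3.392 yr.

3.39 yr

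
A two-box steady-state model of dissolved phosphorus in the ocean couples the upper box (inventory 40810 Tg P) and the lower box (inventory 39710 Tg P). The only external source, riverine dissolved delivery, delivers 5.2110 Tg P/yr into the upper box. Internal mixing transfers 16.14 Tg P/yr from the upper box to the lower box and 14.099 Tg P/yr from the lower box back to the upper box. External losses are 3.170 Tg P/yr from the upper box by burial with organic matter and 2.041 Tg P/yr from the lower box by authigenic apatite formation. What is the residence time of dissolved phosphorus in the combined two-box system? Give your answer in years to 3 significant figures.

15500 yr

Residence time in the combined system uses the total inventory and the total *external* removal — internal exchanges between the two boxes cancel.
M_total = 40810 + 39710 = 80520 Tg P.
ΣF_external_out = 3.170 + 2.041 = 5.2110 Tg P/yr.
τ = M_total / ΣF_ext = 80520 / 5.2110 = 15450 yr.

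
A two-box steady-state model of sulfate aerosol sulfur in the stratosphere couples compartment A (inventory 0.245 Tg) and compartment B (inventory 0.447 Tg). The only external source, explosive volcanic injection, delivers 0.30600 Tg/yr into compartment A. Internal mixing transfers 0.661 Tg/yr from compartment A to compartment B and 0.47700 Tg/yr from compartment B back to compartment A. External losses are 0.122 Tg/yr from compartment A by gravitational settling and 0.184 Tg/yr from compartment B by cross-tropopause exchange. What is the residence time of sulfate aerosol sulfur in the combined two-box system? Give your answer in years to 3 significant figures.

For the system as a whole, the A↔B exchange is internal and contributes nothing to the throughput; only the external sinks remove mass.
M_total = 0.245 + 0.447 = 0.69200 Tg.
ΣF_external_out = 0.122 + 0.184 = 0.30600 Tg/yr.
τ = M_total / ΣF_ext = 0.69200 / 0.30600 = 2.261 yr.

2.26 yr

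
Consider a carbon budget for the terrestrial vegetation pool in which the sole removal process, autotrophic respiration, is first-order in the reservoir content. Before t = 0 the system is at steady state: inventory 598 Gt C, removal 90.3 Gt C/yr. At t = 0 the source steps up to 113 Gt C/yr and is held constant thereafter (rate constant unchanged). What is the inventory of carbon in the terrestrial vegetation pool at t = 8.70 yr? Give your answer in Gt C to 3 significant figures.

τ = M₀/F₀ = 598/90.3 = 6.622 yr; rate constant k = 1/τ.
New steady state M_∞ = F₁/k = F₁·τ = 113 × 6.622 = 748.33 Gt C.
M(t) = M_∞ + (M₀ − M_∞)·e^(−t/τ); t/τ = 8.70/6.622 = 1.314, so e^(−t/τ) = 0.2688.
M(t) = 748.33 − 150.3 × 0.2688 = 707.92 Gt C.

708 Gt C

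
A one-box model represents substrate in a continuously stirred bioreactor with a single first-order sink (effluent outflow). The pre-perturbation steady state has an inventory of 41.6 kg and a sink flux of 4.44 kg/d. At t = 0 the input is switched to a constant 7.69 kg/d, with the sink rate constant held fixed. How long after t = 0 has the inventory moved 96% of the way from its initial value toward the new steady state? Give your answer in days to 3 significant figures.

τ = M₀/F₀ = 41.6/4.44 = 9.369 d.
The remaining gap fraction is e^(−t/τ); 96% covered ⇒ e^(−t/τ) = 0.0400.
t = −τ ln(0.0400) = 9.369 × 3.219 = 30.16 d.

30.2 d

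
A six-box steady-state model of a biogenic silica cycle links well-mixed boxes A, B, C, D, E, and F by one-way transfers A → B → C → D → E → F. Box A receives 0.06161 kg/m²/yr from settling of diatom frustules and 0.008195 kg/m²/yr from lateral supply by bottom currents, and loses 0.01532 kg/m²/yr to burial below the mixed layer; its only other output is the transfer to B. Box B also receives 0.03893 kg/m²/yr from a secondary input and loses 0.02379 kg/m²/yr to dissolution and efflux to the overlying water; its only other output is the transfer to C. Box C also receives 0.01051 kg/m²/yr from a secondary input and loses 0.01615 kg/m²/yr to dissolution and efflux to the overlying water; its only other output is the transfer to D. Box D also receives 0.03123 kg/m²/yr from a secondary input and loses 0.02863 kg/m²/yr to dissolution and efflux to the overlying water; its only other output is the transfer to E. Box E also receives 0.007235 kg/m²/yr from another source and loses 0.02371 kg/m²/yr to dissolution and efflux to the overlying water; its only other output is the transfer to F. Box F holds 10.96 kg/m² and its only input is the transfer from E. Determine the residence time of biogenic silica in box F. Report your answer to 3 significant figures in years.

Box A: F(A→B) = (0.06161 + 0.008195) − 0.01532 = 0.054485 kg/m²/yr.
Box B: F(B→C) = (0.054485 + 0.03893) − 0.02379 = 0.069625 kg/m²/yr.
Box C: F(C→D) = (0.069625 + 0.01051) − 0.01615 = 0.063985 kg/m²/yr.
Box D: F(D→E) = (0.063985 + 0.03123) − 0.02863 = 0.066585 kg/m²/yr.
Box E: F(E→F) = (0.066585 + 0.007235) − 0.02371 = 0.050110 kg/m²/yr.
Box F throughput = its input = 0.050110 kg/m²/yr; τ = 10.96 / 0.050110 = 218.7 yr.

219 yr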